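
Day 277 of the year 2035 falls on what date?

January has 31 days (277 − 31 = 246 remain).
February has 28 days (246 − 28 = 218 remain).
March has 31 days (218 − 31 = 187 remain).
April has 30 days (187 − 30 = 157 remain).
May has 31 days (157 − 31 = 126 remain).
June has 30 days (126 − 30 = 96 remain).
July has 31 days (96 − 31 = 65 remain).
August has 31 days (65 − 31 = 34 remain).
September has 30 days (34 − 30 = 4 remain).
4 into October → October 4.

4 October 2035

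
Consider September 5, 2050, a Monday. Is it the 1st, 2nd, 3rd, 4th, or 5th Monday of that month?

1st

Day 5 falls in week ⌈5/7⌉ of the month.
Days 1–7 hold the 1st Monday, 8–14 the 2nd, 15–21 the 3rd, 22–28 the 4th, 29–31 the 5th.
5 is in the range for the 1st.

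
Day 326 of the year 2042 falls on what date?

2042-11-22

January has 31 days (326 − 31 = 295 remain).
February has 28 days (295 − 28 = 267 remain).
March has 31 days (267 − 31 = 236 remain).
April has 30 days (236 − 30 = 206 remain).
May has 31 days (206 − 31 = 175 remain).
June has 30 days (175 − 30 = 145 remain).
July has 31 days (145 − 31 = 114 remain).
August has 31 days (114 − 31 = 83 remain).
September has 30 days (83 − 30 = 53 remain).
October has 31 days (53 − 31 = 22 remain).
22 into November → November 22.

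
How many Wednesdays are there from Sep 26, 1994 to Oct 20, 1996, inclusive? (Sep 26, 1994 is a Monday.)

108

Sep 26, 1994 is a Monday; the first Wednesday on or after it is Sep 28, 1994 (2 days later).
From Sep 28, 1994 to Oct 20, 1996: 94 + 365 + 294 = 753 days (rest of 1994, 1995, to Oct 20, 1996 in 1996).
753 ÷ 7 = 107 full weeks with remainder 4, so 107 more Wednesdays after the first → 108.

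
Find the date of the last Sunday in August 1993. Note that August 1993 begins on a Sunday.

August 1993 begins on a Sunday, so the first Sunday is August 1.
August 1993 has 31 days. Adding weeks: 1, 8, 15, 22, 29 — the last one ≤ 31 is the 29th.

1993-08-29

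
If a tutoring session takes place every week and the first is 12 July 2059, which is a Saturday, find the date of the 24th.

The 24th occurrence is 23 intervals after the first: 23 × 7 = 161 days after 12 July 2059.
July has 31 days — 19 days to the end of July leaves 142.
August has 31 days (111 left).
September has 30 days (81 left).
October has 31 days (50 left).
November has 30 days (20 left).
20 days into December → 20 December 2059.

20 December 2059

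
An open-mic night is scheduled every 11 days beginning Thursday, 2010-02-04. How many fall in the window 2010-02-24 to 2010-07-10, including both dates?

Occurrences land 11·i days after 2010-02-04 for i = 0, 1, 2, …
2010-02-24 is 20 days after the start; 20 ÷ 11 = 1 remainder 9; since the remainder is 9, round up to i = 2. First occurrence in the window: #3 on 2010-02-26 (2×11 = 22 days in).
2010-07-10 is 156 days after the start; 156 ÷ 11 = 14 remainder 2. Last occurrence in the window: #15 on 2010-07-08.
Occurrences #3 through #15: 13 in total.

13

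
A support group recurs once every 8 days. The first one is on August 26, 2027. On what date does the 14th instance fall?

December 8, 2027

The 14th occurrence is 13 intervals after the first: 13 × 8 = 104 days after August 26, 2027.
August has 31 days — 5 days to the end of August leaves 99.
September has 30 days (69 left).
October has 31 days (38 left).
November has 30 days (8 left).
8 days into December → December 8, 2027.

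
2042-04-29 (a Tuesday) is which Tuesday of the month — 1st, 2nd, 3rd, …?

Day 29 falls in week ⌈29/7⌉ of the month.
Days 1–7 hold the 1st Tuesday, 8–14 the 2nd, 15–21 the 3rd, 22–28 the 4th, 29–31 the 5th.
29 is in the range for the 5th.

5th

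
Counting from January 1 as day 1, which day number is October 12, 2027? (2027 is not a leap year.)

285

Days in months before October: 31 + 28 + 31 + 30 + 31 + 30 + 31 + 31 + 30 = 273.
Plus 12 days into October → day 285.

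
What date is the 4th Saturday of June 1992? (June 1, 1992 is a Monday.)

27 June 1992

June 1992 begins on a Monday, so the first Saturday is June 6 (5 days later).
The 4th Saturday is 3 weeks later: 6 + 21 = 27.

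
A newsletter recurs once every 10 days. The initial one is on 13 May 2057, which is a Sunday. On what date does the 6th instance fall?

2 July 2057

The 6th occurrence is 5 intervals after the first: 5 × 10 = 50 days after 13 May 2057.
May has 31 days — 18 days to the end of May leaves 32.
June has 30 days (2 left).
2 days into July → 2 July 2057.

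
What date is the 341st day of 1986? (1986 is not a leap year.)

January has 31 days (341 − 31 = 310 remain).
February has 28 days (310 − 28 = 282 remain).
March has 31 days (282 − 31 = 251 remain).
April has 30 days (251 − 30 = 221 remain).
May has 31 days (221 − 31 = 190 remain).
June has 30 days (190 − 30 = 160 remain).
July has 31 days (160 − 31 = 129 remain).
August has 31 days (129 − 31 = 98 remain).
September has 30 days (98 − 30 = 68 remain).
October has 31 days (68 − 31 = 37 remain).
November has 30 days (37 − 30 = 7 remain).
7 into December → December 7.

December 7, 1986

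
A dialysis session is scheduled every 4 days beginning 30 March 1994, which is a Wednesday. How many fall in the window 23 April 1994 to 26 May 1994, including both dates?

9

Occurrences land 4·i days after 30 March 1994 for i = 0, 1, 2, …
23 April 1994 is 24 days after the start; 24 ÷ 4 = 6 remainder 0. First occurrence in the window: #7 on 23 April 1994 (6×4 = 24 days in).
26 May 1994 is 57 days after the start; 57 ÷ 4 = 14 remainder 1. Last occurrence in the window: #15 on 25 May 1994.
Occurrences #7 through #15: 9 in total.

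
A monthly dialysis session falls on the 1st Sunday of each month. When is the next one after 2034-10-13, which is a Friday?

October 2034 starts on a Sunday, so its 1st Sunday is 2034-10-01.
That is not after 2034-10-13, so look at November 2034.
November 2034 starts on a Wednesday, so its 1st Sunday is 2034-11-05 (4 days in).

2034-11-05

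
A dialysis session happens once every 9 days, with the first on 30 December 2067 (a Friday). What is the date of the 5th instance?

4 February 2068

The 5th occurrence is 4 intervals after the first: 4 × 9 = 36 days after 30 December 2067.
December has 31 days — 1 day to the end of December leaves 35.
January has 31 days (4 left).
4 days into February → 4 February 2068.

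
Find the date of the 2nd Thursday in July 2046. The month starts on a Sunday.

July 12, 2046

July 2046 begins on a Sunday, so the first Thursday is July 5 (4 days later).
The 2nd Thursday is 1 weeks later: 5 + 7 = 12.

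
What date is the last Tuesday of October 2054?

October 27, 2054

October 2054 begins on a Thursday, so the first Tuesday is October 6 (5 days later).
October 2054 has 31 days. Adding weeks: 6, 13, 20, 27 — the last one ≤ 31 is the 27th.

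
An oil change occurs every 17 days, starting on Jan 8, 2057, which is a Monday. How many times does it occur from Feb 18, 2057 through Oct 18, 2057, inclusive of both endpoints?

14

Occurrences land 17·i days after Jan 8, 2057 for i = 0, 1, 2, …
Feb 18, 2057 is 41 days after the start; 41 ÷ 17 = 2 remainder 7; since the remainder is 7, round up to i = 3. First occurrence in the window: #4 on Feb 28, 2057 (3×17 = 51 days in).
Oct 18, 2057 is 283 days after the start; 283 ÷ 17 = 16 remainder 11. Last occurrence in the window: #17 on Oct 7, 2057.
Occurrences #4 through #17: 14 in total.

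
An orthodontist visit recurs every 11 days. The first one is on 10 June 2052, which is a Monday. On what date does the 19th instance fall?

The 19th occurrence is 18 intervals after the first: 18 × 11 = 198 days after 10 June 2052.
June has 30 days — 20 days to the end of June leaves 178.
July has 31 days (147 left).
August has 31 days (116 left).
September has 30 days (86 left).
October has 31 days (55 left).
November has 30 days (25 left).
25 days into December → 25 December 2052.

25 December 2052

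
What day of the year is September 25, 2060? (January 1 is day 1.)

269

Days in months before September: 31 + 29 + 31 + 30 + 31 + 30 + 31 + 31 = 244.
Plus 25 days into September → day 269.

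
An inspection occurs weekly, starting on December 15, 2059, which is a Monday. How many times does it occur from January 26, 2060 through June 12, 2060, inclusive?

20

Occurrences land 7·i days after December 15, 2059 for i = 0, 1, 2, …
January 26, 2060 is 42 days after the start; 42 ÷ 7 = 6 remainder 0. First occurrence in the window: #7 on January 26, 2060 (6×7 = 42 days in).
June 12, 2060 is 180 days after the start; 180 ÷ 7 = 25 remainder 5. Last occurrence in the window: #26 on June 7, 2060.
Occurrences #7 through #26: 20 in total.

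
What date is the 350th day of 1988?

1988-12-15

January has 31 days (350 − 31 = 319 remain).
February has 29 days (319 − 29 = 290 remain).
March has 31 days (290 − 31 = 259 remain).
April has 30 days (259 − 30 = 229 remain).
May has 31 days (229 − 31 = 198 remain).
June has 30 days (198 − 30 = 168 remain).
July has 31 days (168 − 31 = 137 remain).
August has 31 days (137 − 31 = 106 remain).
September has 30 days (106 − 30 = 76 remain).
October has 31 days (76 − 31 = 45 remain).
November has 30 days (45 − 30 = 15 remain).
15 into December → December 15.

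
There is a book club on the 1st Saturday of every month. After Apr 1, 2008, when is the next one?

Apr 2008 starts on a Tuesday, so its 1st Saturday is Apr 5, 2008 (4 days in).
Apr 5, 2008 is after Apr 1, 2008, so that is the next one.

Apr 5, 2008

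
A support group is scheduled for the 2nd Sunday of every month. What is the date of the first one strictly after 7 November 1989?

12 November 1989

November 1989 starts on a Wednesday; its first Sunday is the 5th, so the 2nd Sunday is the 12th — 12 November 1989.
12 November 1989 is after 7 November 1989, so that is the next one.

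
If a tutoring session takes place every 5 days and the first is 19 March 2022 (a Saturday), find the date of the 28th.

1 August 2022

The 28th occurrence is 27 intervals after the first: 27 × 5 = 135 days after 19 March 2022.
March has 31 days — 12 days to the end of March leaves 123.
April has 30 days (93 left).
May has 31 days (62 left).
June has 30 days (32 left).
July has 31 days (1 left).
1 day into August → 1 August 2022.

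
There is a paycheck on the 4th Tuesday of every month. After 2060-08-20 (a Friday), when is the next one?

2060-08-24

August 2060 starts on a Sunday; its first Tuesday is the 3rd, so the 4th Tuesday is the 24th — 2060-08-24.
2060-08-24 is after 2060-08-20, so that is the next one.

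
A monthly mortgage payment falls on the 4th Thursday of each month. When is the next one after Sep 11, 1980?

Sep 1980 starts on a Monday; its first Thursday is the 4th, so the 4th Thursday is the 25th — Sep 25, 1980.
Sep 25, 1980 is after Sep 11, 1980, so that is the next one.

Sep 25, 1980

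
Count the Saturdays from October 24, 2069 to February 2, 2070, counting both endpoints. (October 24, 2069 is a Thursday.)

October 24, 2069 is a Thursday; the first Saturday on or after it is October 26, 2069 (2 days later).
From October 26, 2069 to February 2, 2070: 5 + 30 + 31 + 31 + 2 = 99 days (rest of October, November, December, January, February).
99 ÷ 7 = 14 full weeks with remainder 1, so 14 more Saturdays after the first → 15.

15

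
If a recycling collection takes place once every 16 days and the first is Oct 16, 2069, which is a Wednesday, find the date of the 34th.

The 34th occurrence is 33 intervals after the first: 33 × 16 = 528 days after Oct 16, 2069.
Oct has 31 days — 15 days to the end of Oct leaves 513.
From end of Oct to end of 2069 is 61 days (452 left).
2070 has 365 days (87 left).
Jan has 31 days (56 left).
Feb has 28 days (28 left).
28 days into Mar → Mar 28, 2071.

Mar 28, 2071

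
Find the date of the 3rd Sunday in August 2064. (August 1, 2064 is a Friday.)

August 2064 begins on a Friday, so the first Sunday is August 3 (2 days later).
The 3rd Sunday is 2 weeks later: 3 + 14 = 17.

August 17, 2064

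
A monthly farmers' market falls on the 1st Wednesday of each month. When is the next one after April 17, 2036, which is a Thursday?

May 7, 2036

April 2036 starts on a Tuesday, so its 1st Wednesday is April 2, 2036 (1 day in).
That is not after April 17, 2036, so look at May 2036.
May 2036 starts on a Thursday, so its 1st Wednesday is May 7, 2036 (6 days in).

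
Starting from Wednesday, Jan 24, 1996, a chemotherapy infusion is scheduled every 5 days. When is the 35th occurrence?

The 35th occurrence is 34 intervals after the first: 34 × 5 = 170 days after Jan 24, 1996.
Jan has 31 days — 7 days to the end of Jan leaves 163.
Feb has 29 days (134 left).
Mar has 31 days (103 left).
Apr has 30 days (73 left).
May has 31 days (42 left).
Jun has 30 days (12 left).
12 days into Jul → Jul 12, 1996.

Jul 12, 1996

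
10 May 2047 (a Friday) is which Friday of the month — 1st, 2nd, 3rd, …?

2nd

Day 10 falls in week ⌈10/7⌉ of the month.
Days 1–7 hold the 1st Friday, 8–14 the 2nd, 15–21 the 3rd, 22–28 the 4th, 29–31 the 5th.
10 is in the range for the 2nd.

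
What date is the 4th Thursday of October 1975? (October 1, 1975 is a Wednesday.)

1975-10-23

October 1975 begins on a Wednesday, so the first Thursday is October 2 (1 day later).
The 4th Thursday is 3 weeks later: 2 + 21 = 23.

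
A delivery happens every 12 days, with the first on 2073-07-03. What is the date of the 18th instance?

2074-01-23

The 18th occurrence is 17 intervals after the first: 17 × 12 = 204 days after 2073-07-03.
July has 31 days — 28 days to the end of July leaves 176.
August has 31 days (145 left).
September has 30 days (115 left).
October has 31 days (84 left).
November has 30 days (54 left).
December has 31 days (23 left).
23 days into January → 2074-01-23.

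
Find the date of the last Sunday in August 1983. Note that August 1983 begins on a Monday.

August 1983 begins on a Monday, so the first Sunday is August 7 (6 days later).
August 1983 has 31 days. Adding weeks: 7, 14, 21, 28 — the last one ≤ 31 is the 28th.

1983-08-28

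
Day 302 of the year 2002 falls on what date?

Jan has 31 days (302 − 31 = 271 remain).
Feb has 28 days (271 − 28 = 243 remain).
Mar has 31 days (243 − 31 = 212 remain).
Apr has 30 days (212 − 30 = 182 remain).
May has 31 days (182 − 31 = 151 remain).
Jun has 30 days (151 − 30 = 121 remain).
Jul has 31 days (121 − 31 = 90 remain).
Aug has 31 days (90 − 31 = 59 remain).
Sep has 30 days (59 − 30 = 29 remain).
29 into Oct → Oct 29.

Oct 29, 2002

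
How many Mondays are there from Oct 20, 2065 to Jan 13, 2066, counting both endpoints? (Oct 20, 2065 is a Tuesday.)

12

Oct 20, 2065 is a Tuesday; the first Monday on or after it is Oct 26, 2065 (6 days later).
From Oct 26, 2065 to Jan 13, 2066: 5 + 30 + 31 + 13 = 79 days (rest of Oct, Nov, Dec, Jan).
79 ÷ 7 = 11 full weeks with remainder 2, so 11 more Mondays after the first → 12.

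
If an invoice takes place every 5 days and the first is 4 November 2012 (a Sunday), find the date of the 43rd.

The 43rd occurrence is 42 intervals after the first: 42 × 5 = 210 days after 4 November 2012.
November has 30 days — 26 days to the end of November leaves 184.
December has 31 days (153 left).
January has 31 days (122 left).
February has 28 days (94 left).
March has 31 days (63 left).
April has 30 days (33 left).
May has 31 days (2 left).
2 days into June → 2 June 2013.

2 June 2013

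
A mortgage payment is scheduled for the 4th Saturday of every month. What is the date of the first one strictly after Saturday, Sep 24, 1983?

Sep 1983 starts on a Thursday; its first Saturday is the 3rd, so the 4th Saturday is the 24th — Sep 24, 1983.
That is not after Sep 24, 1983, so look at Oct 1983.
Oct 1983 starts on a Saturday; its first Saturday is the 1st, so the 4th Saturday is the 22nd — Oct 22, 1983.

Oct 22, 1983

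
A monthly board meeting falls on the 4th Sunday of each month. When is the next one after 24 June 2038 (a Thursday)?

June 2038 starts on a Tuesday; its first Sunday is the 6th, so the 4th Sunday is the 27th — 27 June 2038.
27 June 2038 is after 24 June 2038, so that is the next one.

27 June 2038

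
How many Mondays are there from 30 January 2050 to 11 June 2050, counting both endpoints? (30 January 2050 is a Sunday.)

19

30 January 2050 is a Sunday; the first Monday on or after it is 31 January 2050 (1 day later).
From 31 January 2050 to 11 June 2050: 0 + 28 + 31 + 30 + 31 + 11 = 131 days (rest of January, February, March, April, May, June).
131 ÷ 7 = 18 full weeks with remainder 5, so 18 more Mondays after the first → 19.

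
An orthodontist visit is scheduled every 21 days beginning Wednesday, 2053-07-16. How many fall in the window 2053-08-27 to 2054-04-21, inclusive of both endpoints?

Occurrences land 21·i days after 2053-07-16 for i = 0, 1, 2, …
2053-08-27 is 42 days after the start; 42 ÷ 21 = 2 remainder 0. First occurrence in the window: #3 on 2053-08-27 (2×21 = 42 days in).
2054-04-21 is 279 days after the start; 279 ÷ 21 = 13 remainder 6. Last occurrence in the window: #14 on 2054-04-15.
Occurrences #3 through #14: 12 in total.

12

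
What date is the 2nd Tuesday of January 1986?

14 January 1986

January 1986 begins on a Wednesday, so the first Tuesday is January 7 (6 days later).
The 2nd Tuesday is 1 weeks later: 7 + 7 = 14.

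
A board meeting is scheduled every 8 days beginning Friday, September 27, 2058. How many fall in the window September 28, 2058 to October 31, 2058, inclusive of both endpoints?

Occurrences land 8·i days after September 27, 2058 for i = 0, 1, 2, …
September 28, 2058 is 1 day after the start; 1 ÷ 8 = 0 remainder 1; since the remainder is 1, round up to i = 1. First occurrence in the window: #2 on October 5, 2058 (1×8 = 8 days in).
October 31, 2058 is 34 days after the start; 34 ÷ 8 = 4 remainder 2. Last occurrence in the window: #5 on October 29, 2058.
Occurrences #2 through #5: 4 in total.

4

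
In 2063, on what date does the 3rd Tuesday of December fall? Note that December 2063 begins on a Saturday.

December 18, 2063

December 2063 begins on a Saturday, so the first Tuesday is December 4 (3 days later).
The 3rd Tuesday is 2 weeks later: 4 + 14 = 18.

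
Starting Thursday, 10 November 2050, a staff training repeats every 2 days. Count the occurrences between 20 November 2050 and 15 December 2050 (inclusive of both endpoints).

13

Occurrences land 2·i days after 10 November 2050 for i = 0, 1, 2, …
20 November 2050 is 10 days after the start; 10 ÷ 2 = 5 remainder 0. First occurrence in the window: #6 on 20 November 2050 (5×2 = 10 days in).
15 December 2050 is 35 days after the start; 35 ÷ 2 = 17 remainder 1. Last occurrence in the window: #18 on 14 December 2050.
Occurrences #6 through #18: 13 in total.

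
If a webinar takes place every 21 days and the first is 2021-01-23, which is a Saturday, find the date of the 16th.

2021-12-04

The 16th occurrence is 15 intervals after the first: 15 × 21 = 315 days after 2021-01-23.
January has 31 days — 8 days to the end of January leaves 307.
February has 28 days (279 left).
March has 31 days (248 left).
April has 30 days (218 left).
May has 31 days (187 left).
June has 30 days (157 left).
July has 31 days (126 left).
August has 31 days (95 left).
September has 30 days (65 left).
October has 31 days (34 left).
November has 30 days (4 left).
4 days into December → 2021-12-04.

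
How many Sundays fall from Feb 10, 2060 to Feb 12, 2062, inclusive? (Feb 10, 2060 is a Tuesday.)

105

Feb 10, 2060 is a Tuesday; the first Sunday on or after it is Feb 15, 2060 (5 days later).
From Feb 15, 2060 to Feb 12, 2062: 320 + 365 + 43 = 728 days (rest of 2060, 2061, to Feb 12, 2062 in 2062).
728 ÷ 7 = 104 full weeks with remainder 0, so 104 more Sundays after the first → 105.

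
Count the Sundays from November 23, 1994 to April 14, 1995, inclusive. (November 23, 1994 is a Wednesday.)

November 23, 1994 is a Wednesday; the first Sunday on or after it is November 27, 1994 (4 days later).
From November 27, 1994 to April 14, 1995: 3 + 31 + 31 + 28 + 31 + 14 = 138 days (rest of November, December, January, February, March, April).
138 ÷ 7 = 19 full weeks with remainder 5, so 19 more Sundays after the first → 20.

20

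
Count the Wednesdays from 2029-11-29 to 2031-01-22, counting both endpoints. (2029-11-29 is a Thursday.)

2029-11-29 is a Thursday; the first Wednesday on or after it is 2029-12-05 (6 days later).
From 2029-12-05 to 2031-01-22: 26 + 365 + 22 = 413 days (rest of 2029, 2030, to 2031-01-22 in 2031).
413 ÷ 7 = 59 full weeks with remainder 0, so 59 more Wednesdays after the first → 60.

60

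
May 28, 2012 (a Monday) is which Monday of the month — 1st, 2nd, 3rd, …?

4th

Day 28 falls in week ⌈28/7⌉ of the month.
Days 1–7 hold the 1st Monday, 8–14 the 2nd, 15–21 the 3rd, 22–28 the 4th, 29–31 the 5th.
28 is in the range for the 4th.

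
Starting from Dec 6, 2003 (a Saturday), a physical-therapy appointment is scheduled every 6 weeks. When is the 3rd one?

The 3rd occurrence is 2 intervals after the first: 2 × 42 = 84 days after Dec 6, 2003.
Dec has 31 days — 25 days to the end of Dec leaves 59.
Jan has 31 days (28 left).
28 days into Feb → Feb 28, 2004.

Feb 28, 2004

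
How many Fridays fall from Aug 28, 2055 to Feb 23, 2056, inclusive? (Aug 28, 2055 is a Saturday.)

25

Aug 28, 2055 is a Saturday; the first Friday on or after it is Sep 3, 2055 (6 days later).
From Sep 3, 2055 to Feb 23, 2056: 27 + 31 + 30 + 31 + 31 + 23 = 173 days (rest of Sep, Oct, Nov, Dec, Jan, Feb).
173 ÷ 7 = 24 full weeks with remainder 5, so 24 more Fridays after the first → 25.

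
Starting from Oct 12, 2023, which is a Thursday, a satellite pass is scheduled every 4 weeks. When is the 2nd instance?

The 2nd occurrence is 1 interval after the first: 1 × 28 = 28 days after Oct 12, 2023.
Oct has 31 days — 19 days to the end of Oct leaves 9.
9 days into Nov → Nov 9, 2023.

Nov 9, 2023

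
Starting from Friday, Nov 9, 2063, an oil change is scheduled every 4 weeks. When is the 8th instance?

The 8th occurrence is 7 intervals after the first: 7 × 28 = 196 days after Nov 9, 2063.
Nov has 30 days — 21 days to the end of Nov leaves 175.
Dec has 31 days (144 left).
Jan has 31 days (113 left).
Feb has 29 days (84 left).
Mar has 31 days (53 left).
Apr has 30 days (23 left).
23 days into May → May 23, 2064.

May 23, 2064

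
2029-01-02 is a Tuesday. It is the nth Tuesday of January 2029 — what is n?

1st

Day 2 falls in week ⌈2/7⌉ of the month.
Days 1–7 hold the 1st Tuesday, 8–14 the 2nd, 15–21 the 3rd, 22–28 the 4th, 29–31 the 5th.
2 is in the range for the 1st.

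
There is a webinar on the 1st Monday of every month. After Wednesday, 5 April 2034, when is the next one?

April 2034 starts on a Saturday, so its 1st Monday is 3 April 2034 (2 days in).
That is not after 5 April 2034, so look at May 2034.
May 2034 starts on a Monday, so its 1st Monday is 1 May 2034.

1 May 2034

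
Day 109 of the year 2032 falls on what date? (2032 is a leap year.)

January has 31 days (109 − 31 = 78 remain).
February has 29 days (78 − 29 = 49 remain).
March has 31 days (49 − 31 = 18 remain).
18 into April → April 18.

2032-04-18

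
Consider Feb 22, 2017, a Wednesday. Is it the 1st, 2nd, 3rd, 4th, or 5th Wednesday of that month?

Day 22 falls in week ⌈22/7⌉ of the month.
Days 1–7 hold the 1st Wednesday, 8–14 the 2nd, 15–21 the 3rd, 22–28 the 4th, 29–31 the 5th.
22 is in the range for the 4th.

4th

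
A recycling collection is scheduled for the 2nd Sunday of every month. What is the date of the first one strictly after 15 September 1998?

September 1998 starts on a Tuesday; its first Sunday is the 6th, so the 2nd Sunday is the 13th — 13 September 1998.
That is not after 15 September 1998, so look at October 1998.
October 1998 starts on a Thursday; its first Sunday is the 4th, so the 2nd Sunday is the 11th — 11 October 1998.

11 October 1998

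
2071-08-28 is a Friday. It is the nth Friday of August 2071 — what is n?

4th

Day 28 falls in week ⌈28/7⌉ of the month.
Days 1–7 hold the 1st Friday, 8–14 the 2nd, 15–21 the 3rd, 22–28 the 4th, 29–31 the 5th.
28 is in the range for the 4th.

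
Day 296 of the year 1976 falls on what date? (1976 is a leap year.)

January has 31 days (296 − 31 = 265 remain).
February has 29 days (265 − 29 = 236 remain).
March has 31 days (236 − 31 = 205 remain).
April has 30 days (205 − 30 = 175 remain).
May has 31 days (175 − 31 = 144 remain).
June has 30 days (144 − 30 = 114 remain).
July has 31 days (114 − 31 = 83 remain).
August has 31 days (83 − 31 = 52 remain).
September has 30 days (52 − 30 = 22 remain).
22 into October → October 22.

22 October 1976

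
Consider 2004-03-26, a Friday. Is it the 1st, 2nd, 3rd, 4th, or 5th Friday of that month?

Day 26 falls in week ⌈26/7⌉ of the month.
Days 1–7 hold the 1st Friday, 8–14 the 2nd, 15–21 the 3rd, 22–28 the 4th, 29–31 the 5th.
26 is in the range for the 4th.

4th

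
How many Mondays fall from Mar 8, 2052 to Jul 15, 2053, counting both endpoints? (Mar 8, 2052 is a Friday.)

Mar 8, 2052 is a Friday; the first Monday on or after it is Mar 11, 2052 (3 days later).
From Mar 11, 2052 to Jul 15, 2053: 295 + 196 = 491 days (rest of 2052, to Jul 15, 2053 in 2053).
491 ÷ 7 = 70 full weeks with remainder 1, so 70 more Mondays after the first → 71.

71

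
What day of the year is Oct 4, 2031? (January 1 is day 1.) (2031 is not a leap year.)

277

Days in months before Oct: 31 + 28 + 31 + 30 + 31 + 30 + 31 + 31 + 30 = 273.
Plus 4 days into Oct → day 277.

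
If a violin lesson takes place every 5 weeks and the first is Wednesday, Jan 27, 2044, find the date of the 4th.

May 11, 2044

The 4th occurrence is 3 intervals after the first: 3 × 35 = 105 days after Jan 27, 2044.
Jan has 31 days — 4 days to the end of Jan leaves 101.
Feb has 29 days (72 left).
Mar has 31 days (41 left).
Apr has 30 days (11 left).
11 days into May → May 11, 2044.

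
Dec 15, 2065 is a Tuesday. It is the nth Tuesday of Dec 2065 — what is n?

Day 15 falls in week ⌈15/7⌉ of the month.
Days 1–7 hold the 1st Tuesday, 8–14 the 2nd, 15–21 the 3rd, 22–28 the 4th, 29–31 the 5th.
15 is in the range for the 3rd.

3rd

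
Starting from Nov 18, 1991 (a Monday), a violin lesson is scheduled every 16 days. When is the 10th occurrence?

Apr 10, 1992

The 10th occurrence is 9 intervals after the first: 9 × 16 = 144 days after Nov 18, 1991.
Nov has 30 days — 12 days to the end of Nov leaves 132.
Dec has 31 days (101 left).
Jan has 31 days (70 left).
Feb has 29 days (41 left).
Mar has 31 days (10 left).
10 days into Apr → Apr 10, 1992.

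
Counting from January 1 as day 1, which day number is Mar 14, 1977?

Days in months before Mar: 31 + 28 = 59.
Plus 14 days into Mar → day 73.

73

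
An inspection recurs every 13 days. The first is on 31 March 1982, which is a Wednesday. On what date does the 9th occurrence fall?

The 9th occurrence is 8 intervals after the first: 8 × 13 = 104 days after 31 March 1982.
March has 31 days — 0 days to the end of March leaves 104.
April has 30 days (74 left).
May has 31 days (43 left).
June has 30 days (13 left).
13 days into July → 13 July 1982.

13 July 1982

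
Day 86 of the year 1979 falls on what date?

March 27, 1979

January has 31 days (86 − 31 = 55 remain).
February has 28 days (55 − 28 = 27 remain).
27 into March → March 27.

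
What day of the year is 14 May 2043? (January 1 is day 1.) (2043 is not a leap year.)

134

Days in months before May: 31 + 28 + 31 + 30 = 120.
Plus 14 days into May → day 134.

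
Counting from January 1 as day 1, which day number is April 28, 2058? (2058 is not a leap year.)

Days in months before April: 31 + 28 + 31 = 90.
Plus 28 days into April → day 118.

118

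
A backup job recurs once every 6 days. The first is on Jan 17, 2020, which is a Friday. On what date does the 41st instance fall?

Sep 13, 2020

The 41st occurrence is 40 intervals after the first: 40 × 6 = 240 days after Jan 17, 2020.
Jan has 31 days — 14 days to the end of Jan leaves 226.
Feb has 29 days (197 left).
Mar has 31 days (166 left).
Apr has 30 days (136 left).
May has 31 days (105 left).
Jun has 30 days (75 left).
Jul has 31 days (44 left).
Aug has 31 days (13 left).
13 days into Sep → Sep 13, 2020.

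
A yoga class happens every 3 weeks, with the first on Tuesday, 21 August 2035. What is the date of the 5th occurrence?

The 5th occurrence is 4 intervals after the first: 4 × 21 = 84 days after 21 August 2035.
August has 31 days — 10 days to the end of August leaves 74.
September has 30 days (44 left).
October has 31 days (13 left).
13 days into November → 13 November 2035.

13 November 2035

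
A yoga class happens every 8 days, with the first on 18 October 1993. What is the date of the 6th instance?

27 November 1993

The 6th occurrence is 5 intervals after the first: 5 × 8 = 40 days after 18 October 1993.
October has 31 days — 13 days to the end of October leaves 27.
27 days into November → 27 November 1993.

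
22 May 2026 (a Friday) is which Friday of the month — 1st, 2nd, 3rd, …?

Day 22 falls in week ⌈22/7⌉ of the month.
Days 1–7 hold the 1st Friday, 8–14 the 2nd, 15–21 the 3rd, 22–28 the 4th, 29–31 the 5th.
22 is in the range for the 4th.

4th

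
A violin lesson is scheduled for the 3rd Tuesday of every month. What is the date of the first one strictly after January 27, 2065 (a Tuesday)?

January 2065 starts on a Thursday; its first Tuesday is the 6th, so the 3rd Tuesday is the 20th — January 20, 2065.
That is not after January 27, 2065, so look at February 2065.
February 2065 starts on a Sunday; its first Tuesday is the 3rd, so the 3rd Tuesday is the 17th — February 17, 2065.

February 17, 2065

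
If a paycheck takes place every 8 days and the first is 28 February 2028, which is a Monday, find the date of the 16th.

The 16th occurrence is 15 intervals after the first: 15 × 8 = 120 days after 28 February 2028.
February has 29 days — 1 day to the end of February leaves 119.
March has 31 days (88 left).
April has 30 days (58 left).
May has 31 days (27 left).
27 days into June → 27 June 2028.

27 June 2028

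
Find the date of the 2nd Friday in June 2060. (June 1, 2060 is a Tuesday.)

June 2060 begins on a Tuesday, so the first Friday is June 4 (3 days later).
The 2nd Friday is 1 weeks later: 4 + 7 = 11.

11 June 2060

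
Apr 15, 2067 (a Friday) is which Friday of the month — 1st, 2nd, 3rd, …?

3rd

Day 15 falls in week ⌈15/7⌉ of the month.
Days 1–7 hold the 1st Friday, 8–14 the 2nd, 15–21 the 3rd, 22–28 the 4th, 29–31 the 5th.
15 is in the range for the 3rd.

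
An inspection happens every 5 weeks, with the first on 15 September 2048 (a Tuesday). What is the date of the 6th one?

9 March 2049

The 6th occurrence is 5 intervals after the first: 5 × 35 = 175 days after 15 September 2048.
September has 30 days — 15 days to the end of September leaves 160.
October has 31 days (129 left).
November has 30 days (99 left).
December has 31 days (68 left).
January has 31 days (37 left).
February has 28 days (9 left).
9 days into March → 9 March 2049.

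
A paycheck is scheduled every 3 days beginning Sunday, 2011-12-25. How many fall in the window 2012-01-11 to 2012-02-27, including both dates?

16

Occurrences land 3·i days after 2011-12-25 for i = 0, 1, 2, …
2012-01-11 is 17 days after the start; 17 ÷ 3 = 5 remainder 2; since the remainder is 2, round up to i = 6. First occurrence in the window: #7 on 2012-01-12 (6×3 = 18 days in).
2012-02-27 is 64 days after the start; 64 ÷ 3 = 21 remainder 1. Last occurrence in the window: #22 on 2012-02-26.
Occurrences #7 through #22: 16 in total.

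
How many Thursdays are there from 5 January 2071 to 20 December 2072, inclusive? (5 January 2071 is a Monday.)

5 January 2071 is a Monday; the first Thursday on or after it is 8 January 2071 (3 days later).
From 8 January 2071 to 20 December 2072: 357 + 355 = 712 days (rest of 2071, to 20 December 2072 in 2072).
712 ÷ 7 = 101 full weeks with remainder 5, so 101 more Thursdays after the first → 102.

102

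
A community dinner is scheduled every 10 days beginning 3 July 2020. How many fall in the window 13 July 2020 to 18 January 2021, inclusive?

19

Occurrences land 10·i days after 3 July 2020 for i = 0, 1, 2, …
13 July 2020 is 10 days after the start; 10 ÷ 10 = 1 remainder 0. First occurrence in the window: #2 on 13 July 2020 (1×10 = 10 days in).
18 January 2021 is 199 days after the start; 199 ÷ 10 = 19 remainder 9. Last occurrence in the window: #20 on 9 January 2021.
Occurrences #2 through #20: 19 in total.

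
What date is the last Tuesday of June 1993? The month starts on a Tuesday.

June 29, 1993

June 1993 begins on a Tuesday, so the first Tuesday is June 1.
June 1993 has 30 days. Adding weeks: 1, 8, 15, 22, 29 — the last one ≤ 30 is the 29th.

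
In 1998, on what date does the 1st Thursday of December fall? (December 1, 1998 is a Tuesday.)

December 1998 begins on a Tuesday, so the first Thursday is December 3 (2 days later).

1998-12-03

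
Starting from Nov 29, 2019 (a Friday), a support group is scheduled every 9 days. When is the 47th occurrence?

The 47th occurrence is 46 intervals after the first: 46 × 9 = 414 days after Nov 29, 2019.
Nov has 30 days — 1 day to the end of Nov leaves 413.
From end of Nov to end of 2019 is 31 days (382 left).
2020 has 366 days (16 left).
16 days into Jan → Jan 16, 2021.

Jan 16, 2021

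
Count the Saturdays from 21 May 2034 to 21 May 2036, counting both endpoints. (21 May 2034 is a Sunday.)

104

21 May 2034 is a Sunday; the first Saturday on or after it is 27 May 2034 (6 days later).
From 27 May 2034 to 21 May 2036: 218 + 365 + 142 = 725 days (rest of 2034, 2035, to 21 May 2036 in 2036).
725 ÷ 7 = 103 full weeks with remainder 4, so 103 more Saturdays after the first → 104.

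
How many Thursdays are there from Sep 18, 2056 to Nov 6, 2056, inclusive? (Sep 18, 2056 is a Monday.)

7

Sep 18, 2056 is a Monday; the first Thursday on or after it is Sep 21, 2056 (3 days later).
From Sep 21, 2056 to Nov 6, 2056: 9 + 31 + 6 = 46 days (rest of Sep, Oct, Nov).
46 ÷ 7 = 6 full weeks with remainder 4, so 6 more Thursdays after the first → 7.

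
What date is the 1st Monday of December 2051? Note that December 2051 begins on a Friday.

December 2051 begins on a Friday, so the first Monday is December 4 (3 days later).

2051-12-04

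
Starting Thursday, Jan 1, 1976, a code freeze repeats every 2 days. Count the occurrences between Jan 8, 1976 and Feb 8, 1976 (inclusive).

16

Occurrences land 2·i days after Jan 1, 1976 for i = 0, 1, 2, …
Jan 8, 1976 is 7 days after the start; 7 ÷ 2 = 3 remainder 1; since the remainder is 1, round up to i = 4. First occurrence in the window: #5 on Jan 9, 1976 (4×2 = 8 days in).
Feb 8, 1976 is 38 days after the start; 38 ÷ 2 = 19 remainder 0. Last occurrence in the window: #20 on Feb 8, 1976.
Occurrences #5 through #20: 16 in total.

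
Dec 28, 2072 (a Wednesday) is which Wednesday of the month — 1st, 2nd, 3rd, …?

4th

Day 28 falls in week ⌈28/7⌉ of the month.
Days 1–7 hold the 1st Wednesday, 8–14 the 2nd, 15–21 the 3rd, 22–28 the 4th, 29–31 the 5th.
28 is in the range for the 4th.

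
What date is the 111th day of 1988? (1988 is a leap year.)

Jan has 31 days (111 − 31 = 80 remain).
Feb has 29 days (80 − 29 = 51 remain).
Mar has 31 days (51 − 31 = 20 remain).
20 into Apr → Apr 20.

Apr 20, 1988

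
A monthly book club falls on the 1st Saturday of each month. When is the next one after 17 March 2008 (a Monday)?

5 April 2008

March 2008 starts on a Saturday, so its 1st Saturday is 1 March 2008.
That is not after 17 March 2008, so look at April 2008.
April 2008 starts on a Tuesday, so its 1st Saturday is 5 April 2008 (4 days in).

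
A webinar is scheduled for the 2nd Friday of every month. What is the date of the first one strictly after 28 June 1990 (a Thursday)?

13 July 1990

June 1990 starts on a Friday; its first Friday is the 1st, so the 2nd Friday is the 8th — 8 June 1990.
That is not after 28 June 1990, so look at July 1990.
July 1990 starts on a Sunday; its first Friday is the 6th, so the 2nd Friday is the 13th — 13 July 1990.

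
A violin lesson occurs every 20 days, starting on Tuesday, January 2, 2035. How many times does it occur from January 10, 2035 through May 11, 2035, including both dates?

6

Occurrences land 20·i days after January 2, 2035 for i = 0, 1, 2, …
January 10, 2035 is 8 days after the start; 8 ÷ 20 = 0 remainder 8; since the remainder is 8, round up to i = 1. First occurrence in the window: #2 on January 22, 2035 (1×20 = 20 days in).
May 11, 2035 is 129 days after the start; 129 ÷ 20 = 6 remainder 9. Last occurrence in the window: #7 on May 2, 2035.
Occurrences #2 through #7: 6 in total.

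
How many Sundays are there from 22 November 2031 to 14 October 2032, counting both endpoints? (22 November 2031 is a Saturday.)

47

22 November 2031 is a Saturday; the first Sunday on or after it is 23 November 2031 (1 day later).
From 23 November 2031 to 14 October 2032: 38 + 288 = 326 days (rest of 2031, to 14 October 2032 in 2032).
326 ÷ 7 = 46 full weeks with remainder 4, so 46 more Sundays after the first → 47.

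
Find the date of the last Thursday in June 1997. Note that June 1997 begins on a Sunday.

June 1997 begins on a Sunday, so the first Thursday is June 5 (4 days later).
June 1997 has 30 days. Adding weeks: 5, 12, 19, 26 — the last one ≤ 30 is the 26th.

1997-06-26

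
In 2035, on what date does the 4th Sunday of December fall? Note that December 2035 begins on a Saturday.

23 December 2035

December 2035 begins on a Saturday, so the first Sunday is December 2 (1 day later).
The 4th Sunday is 3 weeks later: 2 + 21 = 23.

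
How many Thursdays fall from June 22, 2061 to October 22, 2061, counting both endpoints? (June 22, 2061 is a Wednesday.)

June 22, 2061 is a Wednesday; the first Thursday on or after it is June 23, 2061 (1 day later).
From June 23, 2061 to October 22, 2061: 7 + 31 + 31 + 30 + 22 = 121 days (rest of June, July, August, September, October).
121 ÷ 7 = 17 full weeks with remainder 2, so 17 more Thursdays after the first → 18.

18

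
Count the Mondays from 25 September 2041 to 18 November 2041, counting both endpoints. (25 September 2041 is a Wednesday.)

25 September 2041 is a Wednesday; the first Monday on or after it is 30 September 2041 (5 days later).
From 30 September 2041 to 18 November 2041: 0 + 31 + 18 = 49 days (rest of September, October, November).
49 ÷ 7 = 7 full weeks with remainder 0, so 7 more Mondays after the first → 8.

8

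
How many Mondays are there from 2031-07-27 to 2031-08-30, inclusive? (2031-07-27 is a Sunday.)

5

2031-07-27 is a Sunday; the first Monday on or after it is 2031-07-28 (1 day later).
From 2031-07-28 to 2031-08-30: 3 + 30 = 33 days (rest of July, August).
33 ÷ 7 = 4 full weeks with remainder 5, so 4 more Mondays after the first → 5.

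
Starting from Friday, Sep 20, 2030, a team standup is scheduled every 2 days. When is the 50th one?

Dec 27, 2030

The 50th occurrence is 49 intervals after the first: 49 × 2 = 98 days after Sep 20, 2030.
Sep has 30 days — 10 days to the end of Sep leaves 88.
Oct has 31 days (57 left).
Nov has 30 days (27 left).
27 days into Dec → Dec 27, 2030.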